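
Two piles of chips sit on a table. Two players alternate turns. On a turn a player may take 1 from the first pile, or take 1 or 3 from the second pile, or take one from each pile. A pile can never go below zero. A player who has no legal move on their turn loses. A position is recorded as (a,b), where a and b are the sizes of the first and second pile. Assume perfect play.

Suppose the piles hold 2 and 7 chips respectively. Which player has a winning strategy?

Work bottom-up. With no move the player to move loses. Otherwise the position is W if at least one move leads to an L position for the opponent, and L if every move leads to a W.
No move ever increases a pile, so every position that can arise here has a ≤ 2 and b ≤ 7; it is enough to label the cells with 0 ≤ a ≤ 2 and 0 ≤ b ≤ 7.
Every move lowers a or b (never raises either), so fill the grid row by row in increasing a, and left to right within a row: each cell's successors are then already labelled.
      b=0  b=1  b=2  b=3  b=4  b=5  b=6  b=7
a=0:    L    W    L    W    L    W    L    W
a=1:    W    W    W    W    W    W    W    W
a=2:    L    W    L    W    L    W    L    W
Cells with no legal move (terminal, hence L): (0,0).
The remaining L cells, each justified by listing all of its moves:
(0,2): only reaches (0,1)(W), which is W → L
(0,4): only reaches (0,3)(W), (0,1)(W), all W → L
(0,6): only reaches (0,5)(W), (0,3)(W), all W → L
(2,0): only reaches (1,0)(W), which is W → L
(2,2): only reaches (1,2)(W), (2,1)(W), (1,1)(W), all W → L
(2,4): only reaches (1,4)(W), (2,3)(W), (2,1)(W), (1,3)(W), all W → L
(2,6): only reaches (1,6)(W), (2,5)(W), (2,3)(W), (1,5)(W), all W → L
Every other cell has at least one move into one of the L cells above, so it is W.
From (2,7) the player to move can move to (2,6), reaching an L position.

The first player wins.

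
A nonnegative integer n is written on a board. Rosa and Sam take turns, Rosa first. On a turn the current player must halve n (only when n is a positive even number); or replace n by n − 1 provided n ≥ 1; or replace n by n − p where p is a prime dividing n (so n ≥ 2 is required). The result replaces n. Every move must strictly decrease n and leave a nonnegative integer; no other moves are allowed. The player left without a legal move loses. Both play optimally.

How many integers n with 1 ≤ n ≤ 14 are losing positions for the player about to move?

Classify positions by backward induction: terminal positions (no move available) are L. From any other position, the mover wins iff some move reaches an L.
n=0: no move → L
n=1: reaches L-position 0 → W
n=2: reaches L-position 0 → W
n=3: reaches L-position 0 → W
n=4: only reaches 2(W), 3(W), all W → L
n=5: reaches L-position 0 → W
n=6: reaches L-position 4 → W
n=7: reaches L-position 0 → W
n=8: reaches L-position 4 → W
n=9: only reaches 6(W), 8(W), all W → L
n=10: reaches L-position 9 → W
n=11: reaches L-position 0 → W
n=12: reaches L-position 9 → W
n=13: reaches L-position 0 → W
n=14: only reaches 7(W), 12(W), 13(W), all W → L
L entries with 1 ≤ n ≤ 14 (n=0 is outside the asked range and is not counted): n = 4, 9, 14; that makes 3.

3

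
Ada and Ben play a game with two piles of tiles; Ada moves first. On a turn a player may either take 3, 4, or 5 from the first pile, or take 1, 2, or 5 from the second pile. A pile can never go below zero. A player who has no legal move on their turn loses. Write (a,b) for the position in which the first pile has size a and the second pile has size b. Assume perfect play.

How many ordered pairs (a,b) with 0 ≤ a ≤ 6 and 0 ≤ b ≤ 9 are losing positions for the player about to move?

Positions with no move are L. A position that does have a move is losing for the player to move precisely when every available move leads to a winning position for the opponent. Fill in the labels:
Every move lowers a or b (never raises either), so fill the grid row by row in increasing a, and left to right within a row: each cell's successors are then already labelled.
      b=0  b=1  b=2  b=3  b=4  b=5  b=6  b=7  b=8  b=9
a=0:    L    W    W    L    W    W    L    W    W    L
a=1:    L    W    W    L    W    W    L    W    W    L
a=2:    L    W    W    L    W    W    L    W    W    L
a=3:    W    L    W    W    L    W    W    L    W    W
a=4:    W    L    W    W    L    W    W    L    W    W
a=5:    W    L    W    W    L    W    W    L    W    W
a=6:    W    W    L    W    W    L    W    W    L    W
Cells with no legal move (terminal, hence L): (0,0), (1,0), (2,0).
The remaining L cells, each justified by listing all of its moves:
(0,3): →(0,2)(W), (0,1)(W) — all W, so L
(0,6): →(0,5)(W), (0,4)(W), (0,1)(W) — all W, so L
(0,9): →(0,8)(W), (0,7)(W), (0,4)(W) — all W, so L
(1,3): →(1,2)(W), (1,1)(W) — all W, so L
(1,6): →(1,5)(W), (1,4)(W), (1,1)(W) — all W, so L
(1,9): →(1,8)(W), (1,7)(W), (1,4)(W) — all W, so L
(2,3): →(2,2)(W), (2,1)(W) — all W, so L
(2,6): →(2,5)(W), (2,4)(W), (2,1)(W) — all W, so L
(2,9): →(2,8)(W), (2,7)(W), (2,4)(W) — all W, so L
(3,1): →(0,1)(W), (3,0)(W) — all W, so L
(3,4): →(0,4)(W), (3,3)(W), (3,2)(W) — all W, so L
(3,7): →(0,7)(W), (3,6)(W), (3,5)(W), (3,2)(W) — all W, so L
(4,1): →(1,1)(W), (0,1)(W), (4,0)(W) — all W, so L
(4,4): →(1,4)(W), (0,4)(W), (4,3)(W), (4,2)(W) — all W, so L
(4,7): →(1,7)(W), (0,7)(W), (4,6)(W), (4,5)(W), (4,2)(W) — all W, so L
(5,1): →(2,1)(W), (1,1)(W), (0,1)(W), (5,0)(W) — all W, so L
(5,4): →(2,4)(W), (1,4)(W), (0,4)(W), (5,3)(W), (5,2)(W) — all W, so L
(5,7): →(2,7)(W), (1,7)(W), (0,7)(W), (5,6)(W), (5,5)(W), (5,2)(W) — all W, so L
(6,2): →(3,2)(W), (2,2)(W), (1,2)(W), (6,1)(W), (6,0)(W) — all W, so L
(6,5): →(3,5)(W), (2,5)(W), (1,5)(W), (6,4)(W), (6,3)(W), (6,0)(W) — all W, so L
(6,8): →(3,8)(W), (2,8)(W), (1,8)(W), (6,7)(W), (6,6)(W), (6,3)(W) — all W, so L
Every other cell has at least one move into one of the L cells above, so it is W.
L cells per row: a=0: 4, a=1: 4, a=2: 4, a=3: 3, a=4: 3, a=5: 3, a=6: 3; total 24.

24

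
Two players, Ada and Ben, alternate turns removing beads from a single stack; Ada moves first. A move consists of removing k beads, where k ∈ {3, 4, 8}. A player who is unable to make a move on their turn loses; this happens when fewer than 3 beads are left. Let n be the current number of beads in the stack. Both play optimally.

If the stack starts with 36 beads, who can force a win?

Ben wins.

Work bottom-up. With no move the player to move loses. Otherwise the position is W if at least one move leads to an L position for the opponent, and L if every move leads to a W.
n=0: no move → L
n=1: no move → L
n=2: no move → L
n=3: W (go to 0, an L position)
n=4: W (go to 1, an L position)
n=5: W (go to 2, an L position)
n=6: W (go to 2, an L position)
n=7: L (options 4(W), 3(W) are all W)
n=8: W (go to 0, an L position)
n=9: W (go to 1, an L position)
n=10: W (go to 7, an L position)
n=11: W (go to 7, an L position)
n=12: L (options 9(W), 8(W), 4(W) are all W)
n=13: L (options 10(W), 9(W), 5(W) are all W)
n=14: L (options 11(W), 10(W), 6(W) are all W)
n=15: W (go to 12, an L position)
n=16: W (go to 13, an L position)
n=17: W (go to 14, an L position)
n=18: W (go to 14, an L position)
n=19: L (options 16(W), 15(W), 11(W) are all W)
n=20: W (go to 12, an L position)
n=21: W (go to 13, an L position)
n=22: W (go to 19, an L position)
n=23: W (go to 19, an L position)
n=24: L (options 21(W), 20(W), 16(W) are all W)
n=25: L (options 22(W), 21(W), 17(W) are all W)
n=26: L (options 23(W), 22(W), 18(W) are all W)
n=27: W (go to 24, an L position)
n=28: W (go to 25, an L position)
n=29: W (go to 26, an L position)
n=30: W (go to 26, an L position)
n=31: L (options 28(W), 27(W), 23(W) are all W)
n=32: W (go to 24, an L position)
n=33: W (go to 25, an L position)
n=34: W (go to 31, an L position)
n=35: W (go to 31, an L position)
n=36: L (options 33(W), 32(W), 28(W) are all W)
Every move from 36 reaches a W position, so the mover loses.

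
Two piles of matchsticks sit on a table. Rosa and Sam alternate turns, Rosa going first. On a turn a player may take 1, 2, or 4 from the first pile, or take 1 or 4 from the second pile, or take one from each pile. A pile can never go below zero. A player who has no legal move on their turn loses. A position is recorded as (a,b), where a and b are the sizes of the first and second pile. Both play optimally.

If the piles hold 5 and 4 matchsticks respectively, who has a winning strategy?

Positions with no move are L. A position that does have a move is losing for the player to move precisely when every available move leads to a winning position for the opponent. Fill in the labels:
No move ever increases a pile, so every position that can arise here has a ≤ 5 and b ≤ 4; it is enough to label the cells with 0 ≤ a ≤ 5 and 0 ≤ b ≤ 4.
Every move lowers a or b (never raises either), so fill the grid row by row in increasing a, and left to right within a row: each cell's successors are then already labelled.
      b=0  b=1  b=2  b=3  b=4
a=0:    L    W    L    W    W
a=1:    W    W    W    W    L
a=2:    W    L    W    L    W
a=3:    L    W    W    W    W
a=4:    W    W    W    W    L
a=5:    W    L    W    L    W
Cells with no legal move (terminal, hence L): (0,0).
The remaining L cells, each justified by listing all of its moves:
(0,2): →(0,1)(W) only, which is W, so L
(1,4): →(0,4)(W), (1,3)(W), (1,0)(W), (0,3)(W) — all W, so L
(2,1): →(1,1)(W), (0,1)(W), (2,0)(W), (1,0)(W) — all W, so L
(2,3): →(1,3)(W), (0,3)(W), (2,2)(W), (1,2)(W) — all W, so L
(3,0): →(2,0)(W), (1,0)(W) — all W, so L
(4,4): →(3,4)(W), (2,4)(W), (0,4)(W), (4,3)(W), (4,0)(W), (3,3)(W) — all W, so L
(5,1): →(4,1)(W), (3,1)(W), (1,1)(W), (5,0)(W), (4,0)(W) — all W, so L
(5,3): →(4,3)(W), (3,3)(W), (1,3)(W), (5,2)(W), (4,2)(W) — all W, so L
Every other cell has at least one move into one of the L cells above, so it is W.
The starting position (5,4) is W: Rosa should move to (4,4), handing over an L position.

Rosa wins.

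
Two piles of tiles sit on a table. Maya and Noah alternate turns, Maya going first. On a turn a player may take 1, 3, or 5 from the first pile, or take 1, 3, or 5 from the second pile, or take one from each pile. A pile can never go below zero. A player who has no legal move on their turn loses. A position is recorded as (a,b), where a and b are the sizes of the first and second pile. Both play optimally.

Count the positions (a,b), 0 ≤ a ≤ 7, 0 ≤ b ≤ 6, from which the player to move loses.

16

Compute win/loss labels from the base case upward. A position with no move is L. Any other position is W if it can reach an L in one move, else L.
Every move lowers a or b (never raises either), so fill the grid row by row in increasing a, and left to right within a row: each cell's successors are then already labelled.
      b=0  b=1  b=2  b=3  b=4  b=5  b=6
a=0:    L    W    L    W    L    W    L
a=1:    W    W    W    W    W    W    W
a=2:    L    W    L    W    L    W    L
a=3:    W    W    W    W    W    W    W
a=4:    L    W    L    W    L    W    L
a=5:    W    W    W    W    W    W    W
a=6:    L    W    L    W    L    W    L
a=7:    W    W    W    W    W    W    W
Cells with no legal move (terminal, hence L): (0,0).
The remaining L cells, each justified by listing all of its moves:
(0,2): L (sole option (0,1)(W) is W)
(0,4): L (options (0,3)(W), (0,1)(W) are all W)
(0,6): L (options (0,5)(W), (0,3)(W), (0,1)(W) are all W)
(2,0): L (sole option (1,0)(W) is W)
(2,2): L (options (1,2)(W), (2,1)(W), (1,1)(W) are all W)
(2,4): L (options (1,4)(W), (2,3)(W), (2,1)(W), (1,3)(W) are all W)
(2,6): L (options (1,6)(W), (2,5)(W), (2,3)(W), (2,1)(W), (1,5)(W) are all W)
(4,0): L (options (3,0)(W), (1,0)(W) are all W)
(4,2): L (options (3,2)(W), (1,2)(W), (4,1)(W), (3,1)(W) are all W)
(4,4): L (options (3,4)(W), (1,4)(W), (4,3)(W), (4,1)(W), (3,3)(W) are all W)
(4,6): L (options (3,6)(W), (1,6)(W), (4,5)(W), (4,3)(W), (4,1)(W), (3,5)(W) are all W)
(6,0): L (options (5,0)(W), (3,0)(W), (1,0)(W) are all W)
(6,2): L (options (5,2)(W), (3,2)(W), (1,2)(W), (6,1)(W), (5,1)(W) are all W)
(6,4): L (options (5,4)(W), (3,4)(W), (1,4)(W), (6,3)(W), (6,1)(W), (5,3)(W) are all W)
(6,6): L (options (5,6)(W), (3,6)(W), (1,6)(W), (6,5)(W), (6,3)(W), (6,1)(W), (5,5)(W) are all W)
Every other cell has at least one move into one of the L cells above, so it is W.
L cells per row: a=0: 4, a=1: 0, a=2: 4, a=3: 0, a=4: 4, a=5: 0, a=6: 4, a=7: 0; total 16.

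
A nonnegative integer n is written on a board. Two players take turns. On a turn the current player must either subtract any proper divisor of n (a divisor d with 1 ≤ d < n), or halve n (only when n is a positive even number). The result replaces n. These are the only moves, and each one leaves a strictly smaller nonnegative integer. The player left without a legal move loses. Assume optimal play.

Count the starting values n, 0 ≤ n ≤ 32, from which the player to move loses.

17

Work bottom-up. With no move the player to move loses. Otherwise the position is W if at least one move leads to an L position for the opponent, and L if every move leads to a W.
n=0: no move → L
n=1: no move → L
n=2: reaches L-position 1 → W
n=3: only reaches 2(W), which is W → L
n=4: reaches L-position 3 → W
n=5: only reaches 4(W), which is W → L
n=6: reaches L-position 3 → W
n=7: only reaches 6(W), which is W → L
n=8: reaches L-position 7 → W
n=9: only reaches 6(W), 8(W), all W → L
n=10: reaches L-position 5 → W
n=11: only reaches 10(W), which is W → L
n=12: reaches L-position 9 → W
n=13: only reaches 12(W), which is W → L
n=14: reaches L-position 7 → W
n=15: only reaches 10(W), 12(W), 14(W), all W → L
n=16: reaches L-position 15 → W
n=17: only reaches 16(W), which is W → L
n=18: reaches L-position 9 → W
n=19: only reaches 18(W), which is W → L
n=20: reaches L-position 15 → W
n=21: only reaches 14(W), 18(W), 20(W), all W → L
n=22: reaches L-position 11 → W
n=23: only reaches 22(W), which is W → L
n=24: reaches L-position 21 → W
n=25: only reaches 20(W), 24(W), all W → L
n=26: reaches L-position 13 → W
n=27: only reaches 18(W), 24(W), 26(W), all W → L
n=28: reaches L-position 21 → W
n=29: only reaches 28(W), which is W → L
n=30: reaches L-position 15 → W
n=31: only reaches 30(W), which is W → L
n=32: reaches L-position 31 → W
L entries with 0 ≤ n ≤ 32: n = 0, 1, 3, 5, 7, 9, 11, 13, 15, 17, 19, 21, 23, 25, 27, 29, 31; that makes 17.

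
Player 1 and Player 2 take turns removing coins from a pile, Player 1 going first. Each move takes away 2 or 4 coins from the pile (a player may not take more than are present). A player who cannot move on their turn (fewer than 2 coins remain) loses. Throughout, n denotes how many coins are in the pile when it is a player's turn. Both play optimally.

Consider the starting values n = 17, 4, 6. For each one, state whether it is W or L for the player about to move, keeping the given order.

17: W, 4: W, 6: L

Build the W/L table. Terminal = L. A non-terminal position is W if it has a move to some L; otherwise it is L.
n=0: no move → L
n=1: no move → L
n=2: can move to 0, which is L ⇒ W
n=3: can move to 1, which is L ⇒ W
n=4: can move to 0, which is L ⇒ W
n=5: can move to 1, which is L ⇒ W
n=6: moves to 4(W), 2(W); every one is W ⇒ L
n=7: moves to 5(W), 3(W); every one is W ⇒ L
n=8: can move to 6, which is L ⇒ W
n=9: can move to 7, which is L ⇒ W
n=10: can move to 6, which is L ⇒ W
n=11: can move to 7, which is L ⇒ W
n=12: moves to 10(W), 8(W); every one is W ⇒ L
n=13: moves to 11(W), 9(W); every one is W ⇒ L
n=14: can move to 12, which is L ⇒ W
n=15: can move to 13, which is L ⇒ W
n=16: can move to 12, which is L ⇒ W
n=17: can move to 13, which is L ⇒ W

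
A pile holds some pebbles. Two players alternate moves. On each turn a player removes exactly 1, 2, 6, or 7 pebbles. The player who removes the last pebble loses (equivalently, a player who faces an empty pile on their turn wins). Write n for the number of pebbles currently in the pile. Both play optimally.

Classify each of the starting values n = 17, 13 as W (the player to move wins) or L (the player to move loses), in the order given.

Work bottom-up. With no move the player to move wins. Otherwise the position is W if at least one move leads to an L position for the opponent, and L if every move leads to a W.
n=0: no move; the opponent has just taken the last pebble and therefore loses → W
n=1: the only move is to 0(W), a W ⇒ L
n=2: can move to 1, which is L ⇒ W
n=3: can move to 1, which is L ⇒ W
n=4: moves to 3(W), 2(W); every one is W ⇒ L
n=5: can move to 4, which is L ⇒ W
n=6: can move to 4, which is L ⇒ W
n=7: can move to 1, which is L ⇒ W
n=8: can move to 1, which is L ⇒ W
n=9: moves to 8(W), 7(W), 3(W), 2(W); every one is W ⇒ L
n=10: can move to 9, which is L ⇒ W
n=11: can move to 9, which is L ⇒ W
n=12: moves to 11(W), 10(W), 6(W), 5(W); every one is W ⇒ L
n=13: can move to 12, which is L ⇒ W
n=14: can move to 12, which is L ⇒ W
n=15: can move to 9, which is L ⇒ W
n=16: can move to 9, which is L ⇒ W
n=17: moves to 16(W), 15(W), 11(W), 10(W); every one is W ⇒ L

17: L, 13: W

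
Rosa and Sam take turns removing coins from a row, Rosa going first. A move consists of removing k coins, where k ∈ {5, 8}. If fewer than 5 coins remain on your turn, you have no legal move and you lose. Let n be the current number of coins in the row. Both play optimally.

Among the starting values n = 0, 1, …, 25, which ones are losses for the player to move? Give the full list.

Work bottom-up. With no move the player to move loses. Otherwise the position is W if at least one move leads to an L position for the opponent, and L if every move leads to a W.
n=0: no move → L
n=1: no move → L
n=2: no move → L
n=3: no move → L
n=4: no move → L
n=5: reaches L-position 0 → W
n=6: reaches L-position 1 → W
n=7: reaches L-position 2 → W
n=8: reaches L-position 3 → W
n=9: reaches L-position 4 → W
n=10: reaches L-position 2 → W
n=11: reaches L-position 3 → W
n=12: reaches L-position 4 → W
n=13: only reaches 8(W), 5(W), all W → L
n=14: only reaches 9(W), 6(W), all W → L
n=15: only reaches 10(W), 7(W), all W → L
n=16: only reaches 11(W), 8(W), all W → L
n=17: only reaches 12(W), 9(W), all W → L
n=18: reaches L-position 13 → W
n=19: reaches L-position 14 → W
n=20: reaches L-position 15 → W
n=21: reaches L-position 16 → W
n=22: reaches L-position 17 → W
n=23: reaches L-position 15 → W
n=24: reaches L-position 16 → W
n=25: reaches L-position 17 → W
The losing starting values of n are exactly the entries labelled L in this table (10 of them).

0, 1, 2, 3, 4, 13, 14, 15, 16, 17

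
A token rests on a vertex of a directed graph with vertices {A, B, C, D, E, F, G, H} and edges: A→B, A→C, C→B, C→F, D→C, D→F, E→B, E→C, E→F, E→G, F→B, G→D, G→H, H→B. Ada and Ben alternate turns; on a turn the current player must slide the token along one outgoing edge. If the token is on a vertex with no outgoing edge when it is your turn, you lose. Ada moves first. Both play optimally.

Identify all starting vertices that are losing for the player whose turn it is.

B, D

Build the W/L table. Terminal = L. A non-terminal position is W if it has a move to some L; otherwise it is L.
Every edge goes from a vertex to one that appears earlier in the order B, F, C, H, A, D, G, E, so processing vertices in that order labels each vertex after all of its successors.
B: no outgoing edge → L
F: W (go to B, an L position)
C: W (go to B, an L position)
H: W (go to B, an L position)
A: W (go to B, an L position)
D: L (options C(W), F(W) are all W)
G: W (go to D, an L position)
E: W (go to B, an L position)
The losing starting vertices are exactly the entries labelled L in this table (2 of them).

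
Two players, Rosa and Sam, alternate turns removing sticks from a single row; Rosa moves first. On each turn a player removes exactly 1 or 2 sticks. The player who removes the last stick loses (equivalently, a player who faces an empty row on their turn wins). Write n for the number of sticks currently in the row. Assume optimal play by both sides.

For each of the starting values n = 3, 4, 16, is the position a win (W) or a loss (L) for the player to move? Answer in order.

Use the standard recursion: the mover wins at a terminal position; elsewhere, the mover wins exactly when some move hands the opponent an L position.
n=0: no move; the opponent has just taken the last stick and therefore loses → W
n=1: the only move is to 0(W), a W ⇒ L
n=2: can move to 1, which is L ⇒ W
n=3: can move to 1, which is L ⇒ W
n=4: moves to 3(W), 2(W); every one is W ⇒ L
n=5: can move to 4, which is L ⇒ W
n=6: can move to 4, which is L ⇒ W
n=7: moves to 6(W), 5(W); every one is W ⇒ L
n=8: can move to 7, which is L ⇒ W
n=9: can move to 7, which is L ⇒ W
n=10: moves to 9(W), 8(W); every one is W ⇒ L
n=11: can move to 10, which is L ⇒ W
n=12: can move to 10, which is L ⇒ W
n=13: moves to 12(W), 11(W); every one is W ⇒ L
n=14: can move to 13, which is L ⇒ W
n=15: can move to 13, which is L ⇒ W
n=16: moves to 15(W), 14(W); every one is W ⇒ L

3: W, 4: L, 16: L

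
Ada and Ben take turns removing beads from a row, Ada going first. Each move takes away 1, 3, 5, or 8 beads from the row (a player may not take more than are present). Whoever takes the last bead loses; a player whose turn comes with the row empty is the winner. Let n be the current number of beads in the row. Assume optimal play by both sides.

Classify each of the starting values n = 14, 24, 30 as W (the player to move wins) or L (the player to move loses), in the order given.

14: L, 24: W, 30: W

Use the standard recursion: the mover wins at a terminal position; elsewhere, the mover wins exactly when some move hands the opponent an L position.
n=0: no move; the opponent has just taken the last bead and therefore loses → W
n=1: L (sole option 0(W) is W)
n=2: W (go to 1, an L position)
n=3: L (options 2(W), 0(W) are all W)
n=4: W (go to 3, an L position)
n=5: L (options 4(W), 2(W), 0(W) are all W)
n=6: W (go to 5, an L position)
n=7: L (options 6(W), 4(W), 2(W) are all W)
n=8: W (go to 7, an L position)
n=9: W (go to 1, an L position)
n=10: W (go to 7, an L position)
n=11: W (go to 3, an L position)
n=12: W (go to 7, an L position)
n=13: W (go to 5, an L position)
n=14: L (options 13(W), 11(W), 9(W), 6(W) are all W)
n=15: W (go to 14, an L position)
n=16: L (options 15(W), 13(W), 11(W), 8(W) are all W)
n=17: W (go to 16, an L position)
n=18: L (options 17(W), 15(W), 13(W), 10(W) are all W)
n=19: W (go to 18, an L position)
n=20: L (options 19(W), 17(W), 15(W), 12(W) are all W)
n=21: W (go to 20, an L position)
n=22: W (go to 14, an L position)
n=23: W (go to 20, an L position)
n=24: W (go to 16, an L position)
n=25: W (go to 20, an L position)
n=26: W (go to 18, an L position)
n=27: L (options 26(W), 24(W), 22(W), 19(W) are all W)
n=28: W (go to 27, an L position)
n=29: L (options 28(W), 26(W), 24(W), 21(W) are all W)
n=30: W (go to 29, an L position)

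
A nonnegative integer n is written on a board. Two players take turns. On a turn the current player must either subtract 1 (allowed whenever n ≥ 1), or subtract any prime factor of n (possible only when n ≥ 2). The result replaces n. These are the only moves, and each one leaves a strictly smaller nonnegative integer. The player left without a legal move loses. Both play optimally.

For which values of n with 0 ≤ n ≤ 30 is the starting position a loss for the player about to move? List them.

Compute win/loss labels from the base case upward. A position with no move is L. Any other position is W if it can reach an L in one move, else L.
n=0: no move → L
n=1: reaches L-position 0 → W
n=2: reaches L-position 0 → W
n=3: reaches L-position 0 → W
n=4: only reaches 2(W), 3(W), all W → L
n=5: reaches L-position 0 → W
n=6: reaches L-position 4 → W
n=7: reaches L-position 0 → W
n=8: only reaches 6(W), 7(W), all W → L
n=9: reaches L-position 8 → W
n=10: reaches L-position 8 → W
n=11: reaches L-position 0 → W
n=12: only reaches 9(W), 10(W), 11(W), all W → L
n=13: reaches L-position 0 → W
n=14: reaches L-position 12 → W
n=15: reaches L-position 12 → W
n=16: only reaches 14(W), 15(W), all W → L
n=17: reaches L-position 0 → W
n=18: reaches L-position 16 → W
n=19: reaches L-position 0 → W
n=20: only reaches 15(W), 18(W), 19(W), all W → L
n=21: reaches L-position 20 → W
n=22: reaches L-position 20 → W
n=23: reaches L-position 0 → W
n=24: only reaches 21(W), 22(W), 23(W), all W → L
n=25: reaches L-position 20 → W
n=26: reaches L-position 24 → W
n=27: reaches L-position 24 → W
n=28: only reaches 21(W), 26(W), 27(W), all W → L
n=29: reaches L-position 0 → W
n=30: reaches L-position 28 → W
The losing starting values of n are exactly the entries labelled L in this table (8 of them).

0, 4, 8, 12, 16, 20, 24, 28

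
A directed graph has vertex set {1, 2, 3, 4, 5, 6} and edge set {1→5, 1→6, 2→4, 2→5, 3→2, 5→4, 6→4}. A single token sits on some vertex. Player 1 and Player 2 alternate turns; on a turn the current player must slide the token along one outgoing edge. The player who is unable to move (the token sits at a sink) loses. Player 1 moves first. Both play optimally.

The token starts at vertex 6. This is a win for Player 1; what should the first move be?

Move to 4.

Use the standard recursion: the mover loses at a terminal position; elsewhere, the mover wins exactly when some move hands the opponent an L position.
Every edge goes from a vertex to one that appears earlier in the order 4, 5, 2, 6, 3, 1, so processing vertices in that order labels each vertex after all of its successors.
4: no outgoing edge → L
5: W (go to 4, an L position)
2: W (go to 4, an L position)
6: W (go to 4, an L position)
3: L (sole option 2(W) is W)
1: L (options 6(W), 5(W) are all W)
From 6, the L positions reachable in one move are: 4.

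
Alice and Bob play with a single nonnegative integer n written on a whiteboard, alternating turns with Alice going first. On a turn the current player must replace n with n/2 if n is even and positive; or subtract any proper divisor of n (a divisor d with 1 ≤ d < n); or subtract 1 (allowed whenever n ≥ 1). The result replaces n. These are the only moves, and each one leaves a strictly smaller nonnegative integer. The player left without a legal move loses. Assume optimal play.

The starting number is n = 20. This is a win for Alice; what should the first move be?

Move to 15.

Compute win/loss labels from the base case upward. A position with no move is L. Any other position is W if it can reach an L in one move, else L.
n=0: no move → L
n=1: →0(L), so W
n=2: →1(W) only, which is W, so L
n=3: →2(L), so W
n=4: →2(L), so W
n=5: →4(W) only, which is W, so L
n=6: →5(L), so W
n=7: →6(W) only, which is W, so L
n=8: →7(L), so W
n=9: →6(W), 8(W) — all W, so L
n=10: →5(L), so W
n=11: →10(W) only, which is W, so L
n=12: →9(L), so W
n=13: →12(W) only, which is W, so L
n=14: →7(L), so W
n=15: →10(W), 12(W), 14(W) — all W, so L
n=16: →15(L), so W
n=17: →16(W) only, which is W, so L
n=18: →9(L), so W
n=19: →18(W) only, which is W, so L
n=20: →15(L), so W
From 20, the L positions reachable in one move are: 15, 19. Any move reaching one of these is winning.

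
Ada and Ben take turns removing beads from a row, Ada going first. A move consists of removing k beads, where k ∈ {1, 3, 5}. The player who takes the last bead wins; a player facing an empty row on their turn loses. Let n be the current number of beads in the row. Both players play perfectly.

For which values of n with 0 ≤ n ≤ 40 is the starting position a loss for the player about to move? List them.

0, 2, 4, 6, 8, 10, 12, 14, 16, 18, 20, 22, 24, 26, 28, 30, 32, 34, 36, 38, 40

Build the W/L table. Terminal = L. A non-terminal position is W if it has a move to some L; otherwise it is L.
n=0: no move → L
n=1: reaches L-position 0 → W
n=2: only reaches 1(W), which is W → L
n=3: reaches L-position 2 → W
n=4: only reaches 3(W), 1(W), all W → L
n=5: reaches L-position 4 → W
n=6: only reaches 5(W), 3(W), 1(W), all W → L
n=7: reaches L-position 6 → W
n=8: only reaches 7(W), 5(W), 3(W), all W → L
n=9: reaches L-position 8 → W
n=10: only reaches 9(W), 7(W), 5(W), all W → L
n=11: reaches L-position 10 → W
n=12: only reaches 11(W), 9(W), 7(W), all W → L
n=13: reaches L-position 12 → W
n=14: only reaches 13(W), 11(W), 9(W), all W → L
n=15: reaches L-position 14 → W
n=16: only reaches 15(W), 13(W), 11(W), all W → L
n=17: reaches L-position 16 → W
n=18: only reaches 17(W), 15(W), 13(W), all W → L
n=19: reaches L-position 18 → W
n=20: only reaches 19(W), 17(W), 15(W), all W → L
n=21: reaches L-position 20 → W
n=22: only reaches 21(W), 19(W), 17(W), all W → L
n=23: reaches L-position 22 → W
n=24: only reaches 23(W), 21(W), 19(W), all W → L
n=25: reaches L-position 24 → W
n=26: only reaches 25(W), 23(W), 21(W), all W → L
n=27: reaches L-position 26 → W
n=28: only reaches 27(W), 25(W), 23(W), all W → L
n=29: reaches L-position 28 → W
n=30: only reaches 29(W), 27(W), 25(W), all W → L
n=31: reaches L-position 30 → W
n=32: only reaches 31(W), 29(W), 27(W), all W → L
n=33: reaches L-position 32 → W
n=34: only reaches 33(W), 31(W), 29(W), all W → L
n=35: reaches L-position 34 → W
n=36: only reaches 35(W), 33(W), 31(W), all W → L
n=37: reaches L-position 36 → W
n=38: only reaches 37(W), 35(W), 33(W), all W → L
n=39: reaches L-position 38 → W
n=40: only reaches 39(W), 37(W), 35(W), all W → L
Reading off the rows marked L gives the requested list; there are 21 such values of n.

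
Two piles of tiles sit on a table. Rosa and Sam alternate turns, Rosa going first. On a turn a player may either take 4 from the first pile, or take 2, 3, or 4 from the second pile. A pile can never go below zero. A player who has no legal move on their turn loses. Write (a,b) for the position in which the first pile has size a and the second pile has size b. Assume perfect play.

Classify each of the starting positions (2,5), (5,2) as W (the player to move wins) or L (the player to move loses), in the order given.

Classify positions by backward induction: terminal positions (no move available) are L. From any other position, the mover wins iff some move reaches an L.
No move ever increases a pile, so every position that can arise here has a ≤ 5 and b ≤ 5; it is enough to label the cells with 0 ≤ a ≤ 5 and 0 ≤ b ≤ 5.
Every move lowers a or b (never raises either), so fill the grid row by row in increasing a, and left to right within a row: each cell's successors are then already labelled.
      b=0  b=1  b=2  b=3  b=4  b=5
a=0:    L    L    W    W    W    W
a=1:    L    L    W    W    W    W
a=2:    L    L    W    W    W    W
a=3:    L    L    W    W    W    W
a=4:    W    W    L    L    W    W
a=5:    W    W    L    L    W    W
Cells with no legal move (terminal, hence L): (0,0), (0,1), (1,0), (1,1), (2,0), (2,1), (3,0), (3,1).
The remaining L cells, each justified by listing all of its moves:
(4,2): moves to (0,2)(W), (4,0)(W); every one is W ⇒ L
(4,3): moves to (0,3)(W), (4,1)(W), (4,0)(W); every one is W ⇒ L
(5,2): moves to (1,2)(W), (5,0)(W); every one is W ⇒ L
(5,3): moves to (1,3)(W), (5,1)(W), (5,0)(W); every one is W ⇒ L
Every other cell has at least one move into one of the L cells above, so it is W.
(2,5): the move to (2,1) reaches an L cell, so W
(5,2): one of the L cells justified above, so L

(2,5): W, (5,2): L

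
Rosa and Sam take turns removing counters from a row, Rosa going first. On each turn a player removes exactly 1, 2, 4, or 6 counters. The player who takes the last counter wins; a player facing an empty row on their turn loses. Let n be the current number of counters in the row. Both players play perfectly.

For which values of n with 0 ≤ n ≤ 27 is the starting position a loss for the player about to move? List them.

0, 3, 8, 11, 16, 19, 24, 27

Compute win/loss labels from the base case upward. A position with no move is L. Any other position is W if it can reach an L in one move, else L.
n=0: no move → L
n=1: →0(L), so W
n=2: →0(L), so W
n=3: →2(W), 1(W) — all W, so L
n=4: →3(L), so W
n=5: →3(L), so W
n=6: →0(L), so W
n=7: →3(L), so W
n=8: →7(W), 6(W), 4(W), 2(W) — all W, so L
n=9: →8(L), so W
n=10: →8(L), so W
n=11: →10(W), 9(W), 7(W), 5(W) — all W, so L
n=12: →11(L), so W
n=13: →11(L), so W
n=14: →8(L), so W
n=15: →11(L), so W
n=16: →15(W), 14(W), 12(W), 10(W) — all W, so L
n=17: →16(L), so W
n=18: →16(L), so W
n=19: →18(W), 17(W), 15(W), 13(W) — all W, so L
n=20: →19(L), so W
n=21: →19(L), so W
n=22: →16(L), so W
n=23: →19(L), so W
n=24: →23(W), 22(W), 20(W), 18(W) — all W, so L
n=25: →24(L), so W
n=26: →24(L), so W
n=27: →26(W), 25(W), 23(W), 21(W) — all W, so L
Reading off the rows marked L gives the requested list; there are 8 such values of n.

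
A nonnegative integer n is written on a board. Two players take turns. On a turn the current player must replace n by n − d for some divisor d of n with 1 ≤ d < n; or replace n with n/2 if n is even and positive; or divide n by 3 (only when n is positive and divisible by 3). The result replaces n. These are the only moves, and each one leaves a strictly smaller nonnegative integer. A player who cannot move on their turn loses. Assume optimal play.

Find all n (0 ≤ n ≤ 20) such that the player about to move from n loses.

0, 1, 4, 7, 9, 11, 13, 15, 17, 19

Use the standard recursion: the mover loses at a terminal position; elsewhere, the mover wins exactly when some move hands the opponent an L position.
n=0: no move → L
n=1: no move → L
n=2: →1(L), so W
n=3: →1(L), so W
n=4: →2(W), 3(W) — all W, so L
n=5: →4(L), so W
n=6: →4(L), so W
n=7: →6(W) only, which is W, so L
n=8: →4(L), so W
n=9: →3(W), 6(W), 8(W) — all W, so L
n=10: →9(L), so W
n=11: →10(W) only, which is W, so L
n=12: →4(L), so W
n=13: →12(W) only, which is W, so L
n=14: →7(L), so W
n=15: →5(W), 10(W), 12(W), 14(W) — all W, so L
n=16: →15(L), so W
n=17: →16(W) only, which is W, so L
n=18: →9(L), so W
n=19: →18(W) only, which is W, so L
n=20: →15(L), so W
The losing starting values of n are exactly the entries labelled L in this table (10 of them).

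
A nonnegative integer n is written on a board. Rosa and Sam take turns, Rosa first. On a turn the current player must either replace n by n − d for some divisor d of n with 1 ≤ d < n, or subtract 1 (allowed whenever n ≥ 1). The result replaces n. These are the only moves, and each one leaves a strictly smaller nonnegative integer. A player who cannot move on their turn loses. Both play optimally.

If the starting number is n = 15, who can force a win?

Build the W/L table. Terminal = L. A non-terminal position is W if it has a move to some L; otherwise it is L.
n=0: no move → L
n=1: W (go to 0, an L position)
n=2: L (sole option 1(W) is W)
n=3: W (go to 2, an L position)
n=4: W (go to 2, an L position)
n=5: L (sole option 4(W) is W)
n=6: W (go to 5, an L position)
n=7: L (sole option 6(W) is W)
n=8: W (go to 7, an L position)
n=9: L (options 6(W), 8(W) are all W)
n=10: W (go to 5, an L position)
n=11: L (sole option 10(W) is W)
n=12: W (go to 9, an L position)
n=13: L (sole option 12(W) is W)
n=14: W (go to 7, an L position)
n=15: L (options 10(W), 12(W), 14(W) are all W)
Every move from 15 reaches a W position, so the mover loses.

Sam wins.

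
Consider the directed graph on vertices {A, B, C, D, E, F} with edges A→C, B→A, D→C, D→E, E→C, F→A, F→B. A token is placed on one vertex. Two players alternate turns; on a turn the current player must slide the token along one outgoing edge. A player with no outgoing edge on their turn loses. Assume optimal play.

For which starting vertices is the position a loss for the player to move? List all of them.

Build the W/L table. Terminal = L. A non-terminal position is W if it has a move to some L; otherwise it is L.
Every edge goes from a vertex to one that appears earlier in the order C, A, B, F, E, D, so processing vertices in that order labels each vertex after all of its successors.
C: no outgoing edge → L
A: can move to C, which is L ⇒ W
B: the only move is to A(W), a W ⇒ L
F: can move to B, which is L ⇒ W
E: can move to C, which is L ⇒ W
D: can move to C, which is L ⇒ W
The losing starting vertices are exactly the entries labelled L in this table (2 of them).

B, C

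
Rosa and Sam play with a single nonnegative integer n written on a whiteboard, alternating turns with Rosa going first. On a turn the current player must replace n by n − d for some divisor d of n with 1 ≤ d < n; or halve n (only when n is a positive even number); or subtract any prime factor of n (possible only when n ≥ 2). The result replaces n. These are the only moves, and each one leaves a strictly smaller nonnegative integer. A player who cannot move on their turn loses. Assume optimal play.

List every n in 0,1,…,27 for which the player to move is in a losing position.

0, 1, 4, 9, 14, 20, 26

Build the W/L table. Terminal = L. A non-terminal position is W if it has a move to some L; otherwise it is L.
n=0: no move → L
n=1: no move → L
n=2: reaches L-position 0 → W
n=3: reaches L-position 0 → W
n=4: only reaches 2(W), 3(W), all W → L
n=5: reaches L-position 0 → W
n=6: reaches L-position 4 → W
n=7: reaches L-position 0 → W
n=8: reaches L-position 4 → W
n=9: only reaches 6(W), 8(W), all W → L
n=10: reaches L-position 9 → W
n=11: reaches L-position 0 → W
n=12: reaches L-position 9 → W
n=13: reaches L-position 0 → W
n=14: only reaches 7(W), 12(W), 13(W), all W → L
n=15: reaches L-position 14 → W
n=16: reaches L-position 14 → W
n=17: reaches L-position 0 → W
n=18: reaches L-position 9 → W
n=19: reaches L-position 0 → W
n=20: only reaches 10(W), 15(W), 16(W), 18(W), 19(W), all W → L
n=21: reaches L-position 14 → W
n=22: reaches L-position 20 → W
n=23: reaches L-position 0 → W
n=24: reaches L-position 20 → W
n=25: reaches L-position 20 → W
n=26: only reaches 13(W), 24(W), 25(W), all W → L
n=27: reaches L-position 26 → W
Reading off the rows marked L gives the requested list; there are 7 such values of n.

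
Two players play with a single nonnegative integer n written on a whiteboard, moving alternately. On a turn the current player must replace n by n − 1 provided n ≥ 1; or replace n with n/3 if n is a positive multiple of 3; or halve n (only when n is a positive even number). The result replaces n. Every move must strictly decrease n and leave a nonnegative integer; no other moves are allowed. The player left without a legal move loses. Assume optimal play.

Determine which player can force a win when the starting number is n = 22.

The first player wins.

Compute win/loss labels from the base case upward. A position with no move is L. Any other position is W if it can reach an L in one move, else L.
n=0: no move → L
n=1: W (go to 0, an L position)
n=2: L (sole option 1(W) is W)
n=3: W (go to 2, an L position)
n=4: W (go to 2, an L position)
n=5: L (sole option 4(W) is W)
n=6: W (go to 2, an L position)
n=7: L (sole option 6(W) is W)
n=8: W (go to 7, an L position)
n=9: L (options 3(W), 8(W) are all W)
n=10: W (go to 5, an L position)
n=11: L (sole option 10(W) is W)
n=12: W (go to 11, an L position)
n=13: L (sole option 12(W) is W)
n=14: W (go to 7, an L position)
n=15: W (go to 5, an L position)
n=16: L (options 8(W), 15(W) are all W)
n=17: W (go to 16, an L position)
n=18: W (go to 9, an L position)
n=19: L (sole option 18(W) is W)
n=20: W (go to 19, an L position)
n=21: W (go to 7, an L position)
n=22: W (go to 11, an L position)
From 22 the player to move can move to 11, reaching an L position.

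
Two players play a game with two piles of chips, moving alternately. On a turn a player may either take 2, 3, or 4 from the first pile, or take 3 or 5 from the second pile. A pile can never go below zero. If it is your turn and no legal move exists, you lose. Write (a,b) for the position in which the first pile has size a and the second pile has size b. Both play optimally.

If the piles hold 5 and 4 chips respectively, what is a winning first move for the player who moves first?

Work bottom-up. With no move the player to move loses. Otherwise the position is W if at least one move leads to an L position for the opponent, and L if every move leads to a W.
No move ever increases a pile, so every position that can arise here has a ≤ 5 and b ≤ 4; it is enough to label the cells with 0 ≤ a ≤ 5 and 0 ≤ b ≤ 4.
Every move lowers a or b (never raises either), so fill the grid row by row in increasing a, and left to right within a row: each cell's successors are then already labelled.
      b=0  b=1  b=2  b=3  b=4
a=0:    L    L    L    W    W
a=1:    L    L    L    W    W
a=2:    W    W    W    L    L
a=3:    W    W    W    L    L
a=4:    W    W    W    W    W
a=5:    W    W    W    W    W
Cells with no legal move (terminal, hence L): (0,0), (0,1), (0,2), (1,0), (1,1), (1,2).
The remaining L cells, each justified by listing all of its moves:
(2,3): →(0,3)(W), (2,0)(W) — all W, so L
(2,4): →(0,4)(W), (2,1)(W) — all W, so L
(3,3): →(1,3)(W), (0,3)(W), (3,0)(W) — all W, so L
(3,4): →(1,4)(W), (0,4)(W), (3,1)(W) — all W, so L
Every other cell has at least one move into one of the L cells above, so it is W.
From (5,4), the L positions reachable in one move are: (3,4), (2,4). Any move reaching one of these is winning.

Move to (3,4).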